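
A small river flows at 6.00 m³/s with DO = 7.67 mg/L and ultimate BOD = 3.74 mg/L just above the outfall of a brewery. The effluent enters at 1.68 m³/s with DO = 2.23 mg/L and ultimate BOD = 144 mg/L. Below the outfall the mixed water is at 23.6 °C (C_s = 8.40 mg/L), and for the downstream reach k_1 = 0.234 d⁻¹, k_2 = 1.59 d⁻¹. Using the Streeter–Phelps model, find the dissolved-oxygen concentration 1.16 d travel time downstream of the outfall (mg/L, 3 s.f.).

Mixed DO = (6.00×7.67 + 1.68×2.23)/(6.00+1.68) = 49.77/7.680 = 6.480 mg/L.
Mixed L₀ = (6.00×3.74 + 1.68×144)/(7.680) = 264.4/7.680 = 34.42 mg/L.
Initial deficit D₀ = C_s − DO₀ = 8.40 − 6.480 = 1.920 mg/L.
D(1.16) = [0.234×34.42/(1.59−0.234)](e^(−0.234×1.16) − e^(−1.59×1.16)) + 1.920 e^(−1.59×1.16)
= 5.940 × (0.7623 − 0.1581) + 1.920 × 0.1581 = 3.892 mg/L.
DO = 8.40 − 3.892 = 4.508 mg/L.

DO ≈ 4.51 mg/L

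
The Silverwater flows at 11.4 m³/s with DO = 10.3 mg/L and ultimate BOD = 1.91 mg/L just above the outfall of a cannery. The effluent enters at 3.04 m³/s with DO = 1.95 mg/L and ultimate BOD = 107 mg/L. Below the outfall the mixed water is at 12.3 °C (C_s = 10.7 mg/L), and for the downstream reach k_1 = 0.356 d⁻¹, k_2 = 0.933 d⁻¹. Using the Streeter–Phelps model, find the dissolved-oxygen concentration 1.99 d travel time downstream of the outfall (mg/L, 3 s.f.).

DO ≈ 5.38 mg/L

Mixed DO = (11.4×10.3 + 3.04×1.95)/(11.4+3.04) = 123.3/14.44 = 8.542 mg/L.
Mixed L₀ = (11.4×1.91 + 3.04×107)/(14.44) = 347.1/14.44 = 24.03 mg/L.
Initial deficit D₀ = C_s − DO₀ = 10.7 − 8.542 = 2.158 mg/L.
D(1.99) = [0.356×24.03/(0.933−0.356)](e^(−0.356×1.99) − e^(−0.933×1.99)) + 2.158 e^(−0.933×1.99)
= 14.83 × (0.4924 − 0.1562) + 2.158 × 0.1562 = 5.323 mg/L.
DO = 10.7 − 5.323 = 5.377 mg/L.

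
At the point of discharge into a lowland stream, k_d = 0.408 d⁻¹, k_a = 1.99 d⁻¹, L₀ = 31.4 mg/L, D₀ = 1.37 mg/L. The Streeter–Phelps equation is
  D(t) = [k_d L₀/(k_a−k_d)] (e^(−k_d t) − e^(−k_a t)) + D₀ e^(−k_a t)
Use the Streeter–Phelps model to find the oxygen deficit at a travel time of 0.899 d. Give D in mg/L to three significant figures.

k_d L₀/(k_a−k_d) = 0.408×31.4/(1.99−0.408) = 12.81/1.582 = 8.098 mg/L.
e^(−k_d t) = e^(−0.408×0.8990) = 0.6930; e^(−k_a t) = e^(−1.99×0.8990) = 0.1671.
D = 8.098 × (0.6930 − 0.1671) + 1.37 × 0.1671 = 4.258 + 0.2290 = 4.487 mg/L.

D ≈ 4.49 mg/L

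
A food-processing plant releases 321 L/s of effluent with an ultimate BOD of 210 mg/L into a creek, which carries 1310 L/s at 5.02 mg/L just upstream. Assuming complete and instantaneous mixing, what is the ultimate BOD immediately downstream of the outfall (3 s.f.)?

45.4 mg/L

Flow-weighted mixing: C = (Q_r C_r + Q_w C_w)/(Q_r + Q_w)
= (1310×5.02 + 321×210)/(1310 + 321) = 73990/1631 = 45.36 mg/L.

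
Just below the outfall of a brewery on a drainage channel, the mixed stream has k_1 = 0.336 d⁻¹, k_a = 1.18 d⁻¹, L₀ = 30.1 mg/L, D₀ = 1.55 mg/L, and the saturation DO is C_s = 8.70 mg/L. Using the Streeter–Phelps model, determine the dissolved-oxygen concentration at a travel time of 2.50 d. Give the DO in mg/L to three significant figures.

DO ≈ 4.07 mg/L

k_1 L₀/(k_a−k_1) = 0.336×30.1/(1.18−0.336) = 10.11/0.8440 = 11.98 mg/L.
e^(−k_1 t) = e^(−0.336×2.500) = 0.4317; e^(−k_a t) = e^(−1.18×2.500) = 0.05234.
D = 11.98 × (0.4317 − 0.05234) + 1.55 × 0.05234 = 4.546 + 0.08113 = 4.627 mg/L.
DO = C_s − D = 8.70 − 4.627 = 4.073 mg/L.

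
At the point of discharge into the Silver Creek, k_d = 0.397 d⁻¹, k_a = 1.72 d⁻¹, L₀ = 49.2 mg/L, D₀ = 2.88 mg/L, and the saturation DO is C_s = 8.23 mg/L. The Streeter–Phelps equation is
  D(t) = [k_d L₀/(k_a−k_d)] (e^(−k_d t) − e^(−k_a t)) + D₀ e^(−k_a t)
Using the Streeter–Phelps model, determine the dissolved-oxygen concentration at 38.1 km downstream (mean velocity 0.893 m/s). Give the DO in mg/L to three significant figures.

DO ≈ 1.18 mg/L

Travel time t = x/v = 38.1 km / (0.893 m/s) = 38100 m / 0.893 m/s = 42670 s = 0.4938 d.
k_d L₀/(k_a−k_d) = 0.397×49.2/(1.72−0.397) = 19.53/1.323 = 14.76 mg/L.
e^(−k_d t) = e^(−0.397×0.4938) = 0.8220; e^(−k_a t) = e^(−1.72×0.4938) = 0.4277.
D = 14.76 × (0.8220 − 0.4277) + 2.88 × 0.4277 = 5.821 + 1.232 = 7.053 mg/L.
DO = C_s − D = 8.23 − 7.053 = 1.177 mg/L.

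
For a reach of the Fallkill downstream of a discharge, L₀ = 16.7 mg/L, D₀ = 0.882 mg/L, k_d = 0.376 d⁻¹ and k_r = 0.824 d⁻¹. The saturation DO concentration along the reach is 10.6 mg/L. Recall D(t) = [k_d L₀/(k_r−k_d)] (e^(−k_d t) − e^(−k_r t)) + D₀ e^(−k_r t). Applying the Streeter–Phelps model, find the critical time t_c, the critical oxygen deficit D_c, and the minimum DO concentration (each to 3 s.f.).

t_c = [1/(k_r−k_d)] ln[(k_r/k_d)(1 − D₀(k_r−k_d)/(k_d L₀))]
= [1/(0.824−0.376)] ln[(0.824/0.376)(1 − 0.882×0.4480/(0.376×16.7))]
= (1/0.4480) ln[2.191 × 0.9371] = 2.232 × ln(2.054) = 2.232 × 0.7196 = 1.606 d.
D_c = (k_d/k_r) L₀ e^(−k_d t_c) = (0.376/0.824) × 16.7 × e^(−0.376×1.606) = 0.4563 × 16.7 × 0.5467 = 4.166 mg/L.
Minimum DO = C_s − D_c = 10.6 − 4.166 = 6.434 mg/L.

t_c ≈ 1.61 d; D_c ≈ 4.17 mg/L; min DO ≈ 6.43 mg/L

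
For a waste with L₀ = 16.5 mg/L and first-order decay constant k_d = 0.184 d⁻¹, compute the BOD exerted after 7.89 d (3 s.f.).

y ≈ 12.6 mg/L

y_t = L₀(1 − e^(−k_d t)) = 16.5 × (1 − e^(−0.184×7.89))
= 16.5 × (1 − 0.2342) = 16.5 × 0.7658 = 12.64 mg/L.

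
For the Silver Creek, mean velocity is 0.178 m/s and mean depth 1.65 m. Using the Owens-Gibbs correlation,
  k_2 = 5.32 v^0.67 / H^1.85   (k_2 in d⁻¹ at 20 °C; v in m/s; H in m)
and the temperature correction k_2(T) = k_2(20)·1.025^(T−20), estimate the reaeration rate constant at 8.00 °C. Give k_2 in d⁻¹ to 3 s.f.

k_2 ≈ 0.493 d⁻¹

k_2(20) = 5.32 × 0.178^0.67 / 1.65^1.85 = 5.32 × 0.3146 / 2.525 = 0.6627 d⁻¹.
k_2(8.00) = 0.6627 × 1.025^(8.00−20) = 0.6627 × 0.7436 = 0.4928 d⁻¹.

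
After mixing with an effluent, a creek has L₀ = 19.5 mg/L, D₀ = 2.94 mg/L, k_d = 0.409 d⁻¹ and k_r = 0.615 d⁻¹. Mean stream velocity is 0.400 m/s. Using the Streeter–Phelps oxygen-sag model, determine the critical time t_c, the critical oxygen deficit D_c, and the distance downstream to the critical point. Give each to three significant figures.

t_c ≈ 1.60 d; D_c ≈ 6.75 mg/L; x_c ≈ 55.2 km

With k_r/k_d = 1.504 and 1 − D₀(k_r−k_d)/(k_d L₀) = 0.9241,
t_c = ln(1.504 × 0.9241) / (0.615 − 0.409) = ln(1.389) / 0.2060 = 0.3289/0.2060 = 1.597 d.
D_c = (k_d/k_r) L₀ e^(−k_d t_c) = (0.409/0.615) × 19.5 × e^(−0.409×1.597) = 0.6650 × 19.5 × 0.5204 = 6.749 mg/L.
x_c = v t_c = 0.400 m/s × 1.597 d × 86400 s/d = 55180 m ≈ 55.2 km.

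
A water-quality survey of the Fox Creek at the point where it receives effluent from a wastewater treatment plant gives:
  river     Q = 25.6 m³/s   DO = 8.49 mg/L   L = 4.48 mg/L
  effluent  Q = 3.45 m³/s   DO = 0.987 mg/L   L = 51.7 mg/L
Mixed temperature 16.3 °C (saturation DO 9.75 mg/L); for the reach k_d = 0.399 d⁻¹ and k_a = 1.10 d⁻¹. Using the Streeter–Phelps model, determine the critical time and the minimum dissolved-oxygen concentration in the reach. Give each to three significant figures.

t_c ≈ 0.777 d; minimum DO ≈ 7.07 mg/L

Mixed DO = (25.6×8.49 + 3.45×0.987)/(25.6+3.45) = 220.7/29.05 = 7.599 mg/L.
Mixed L₀ = (25.6×4.48 + 3.45×51.7)/(29.05) = 293.1/29.05 = 10.09 mg/L.
Initial deficit D₀ = C_s − DO₀ = 9.75 − 7.599 = 2.151 mg/L.
t_c = (1/0.7010) ln[(1.10/0.399)(1 − 2.151×0.7010/(0.399×10.09))] = 1.427 × ln(1.724) = 0.7770 d.
D_c = (0.399/1.10) × 10.09 × e^(−0.399×0.7770) = 0.3627 × 10.09 × 0.7334 = 2.684 mg/L.
Minimum DO = 9.75 − 2.684 = 7.066 mg/L.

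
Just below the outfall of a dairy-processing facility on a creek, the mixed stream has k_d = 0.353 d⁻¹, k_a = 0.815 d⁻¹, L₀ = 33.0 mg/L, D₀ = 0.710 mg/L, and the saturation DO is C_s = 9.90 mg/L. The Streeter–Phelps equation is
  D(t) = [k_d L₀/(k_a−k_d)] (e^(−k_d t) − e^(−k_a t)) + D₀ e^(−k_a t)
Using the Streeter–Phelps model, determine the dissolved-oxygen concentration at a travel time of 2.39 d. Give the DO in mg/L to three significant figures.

k_d L₀/(k_a−k_d) = 0.353×33.0/(0.815−0.353) = 11.65/0.4620 = 25.21 mg/L.
e^(−k_d t) = e^(−0.353×2.390) = 0.4301; e^(−k_a t) = e^(−0.815×2.390) = 0.1426.
D = 25.21 × (0.4301 − 0.1426) + 0.710 × 0.1426 = 7.250 + 0.1012 = 7.352 mg/L.
DO = C_s − D = 9.90 − 7.352 = 2.548 mg/L.

DO ≈ 2.55 mg/L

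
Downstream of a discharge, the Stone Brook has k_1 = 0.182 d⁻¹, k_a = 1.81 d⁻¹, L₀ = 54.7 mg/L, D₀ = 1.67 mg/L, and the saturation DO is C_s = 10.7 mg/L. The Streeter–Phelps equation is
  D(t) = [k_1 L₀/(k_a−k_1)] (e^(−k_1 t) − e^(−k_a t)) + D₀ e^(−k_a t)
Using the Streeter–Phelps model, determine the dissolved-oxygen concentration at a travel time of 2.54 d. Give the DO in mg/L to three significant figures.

k_1 L₀/(k_a−k_1) = 0.182×54.7/(1.81−0.182) = 9.955/1.628 = 6.115 mg/L.
e^(−k_1 t) = e^(−0.182×2.540) = 0.6298; e^(−k_a t) = e^(−1.81×2.540) = 0.01008.
D = 6.115 × (0.6298 − 0.01008) + 1.67 × 0.01008 = 3.790 + 0.01683 = 3.807 mg/L.
DO = C_s − D = 10.7 − 3.807 = 6.893 mg/L.

DO ≈ 6.89 mg/L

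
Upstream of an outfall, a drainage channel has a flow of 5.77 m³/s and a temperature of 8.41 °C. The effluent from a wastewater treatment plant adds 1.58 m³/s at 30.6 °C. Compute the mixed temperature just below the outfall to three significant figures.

Flow-weighted mixing: C = (Q_r C_r + Q_w C_w)/(Q_r + Q_w)
= (5.77×8.41 + 1.58×30.6)/(5.77 + 1.58) = 96.87/7.350 = 13.18 °C.

13.2 °C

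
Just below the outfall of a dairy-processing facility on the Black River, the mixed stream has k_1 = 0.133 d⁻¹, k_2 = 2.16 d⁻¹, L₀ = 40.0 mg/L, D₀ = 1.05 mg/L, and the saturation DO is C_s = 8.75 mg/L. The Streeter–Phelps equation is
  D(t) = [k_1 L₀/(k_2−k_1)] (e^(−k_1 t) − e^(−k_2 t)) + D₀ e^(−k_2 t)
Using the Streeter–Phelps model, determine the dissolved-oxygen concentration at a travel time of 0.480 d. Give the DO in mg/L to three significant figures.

k_1 L₀/(k_2−k_1) = 0.133×40.0/(2.16−0.133) = 5.320/2.027 = 2.625 mg/L.
e^(−k_1 t) = e^(−0.133×0.4800) = 0.9382; e^(−k_2 t) = e^(−2.16×0.4800) = 0.3546.
D = 2.625 × (0.9382 − 0.3546) + 1.05 × 0.3546 = 1.532 + 0.3723 = 1.904 mg/L.
DO = C_s − D = 8.75 − 1.904 = 6.846 mg/L.

DO ≈ 6.85 mg/L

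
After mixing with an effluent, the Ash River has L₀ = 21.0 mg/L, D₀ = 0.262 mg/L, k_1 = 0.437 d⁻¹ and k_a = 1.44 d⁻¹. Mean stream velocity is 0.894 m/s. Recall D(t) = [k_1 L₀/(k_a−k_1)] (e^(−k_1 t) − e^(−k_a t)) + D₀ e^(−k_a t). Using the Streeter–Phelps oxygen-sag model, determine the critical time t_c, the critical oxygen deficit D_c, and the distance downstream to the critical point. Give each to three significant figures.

With k_a/k_1 = 3.295 and 1 − D₀(k_a−k_1)/(k_1 L₀) = 0.9714,
t_c = ln(3.295 × 0.9714) / (1.44 − 0.437) = ln(3.201) / 1.003 = 1.163/1.003 = 1.160 d.
D_c = (k_1/k_a) L₀ e^(−k_1 t_c) = (0.437/1.44) × 21.0 × e^(−0.437×1.160) = 0.3035 × 21.0 × 0.6024 = 3.839 mg/L.
x_c = v t_c = 0.894 m/s × 1.160 d × 86400 s/d = 89600 m ≈ 89.6 km.

t_c ≈ 1.16 d; D_c ≈ 3.84 mg/L; x_c ≈ 89.6 km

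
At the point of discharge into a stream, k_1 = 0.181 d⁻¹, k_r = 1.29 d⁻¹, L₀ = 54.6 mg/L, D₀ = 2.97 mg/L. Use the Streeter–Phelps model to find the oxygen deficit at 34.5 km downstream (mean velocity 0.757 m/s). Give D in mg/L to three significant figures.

Travel time t = x/v = 34.5 km / (0.757 m/s) = 34500 m / 0.757 m/s = 45570 s = 0.5275 d.
k_1 L₀/(k_r−k_1) = 0.181×54.6/(1.29−0.181) = 9.883/1.109 = 8.911 mg/L.
e^(−k_1 t) = e^(−0.181×0.5275) = 0.9089; e^(−k_r t) = e^(−1.29×0.5275) = 0.5064.
D = 8.911 × (0.9089 − 0.5064) + 2.97 × 0.5064 = 3.587 + 1.504 = 5.091 mg/L.

D ≈ 5.09 mg/L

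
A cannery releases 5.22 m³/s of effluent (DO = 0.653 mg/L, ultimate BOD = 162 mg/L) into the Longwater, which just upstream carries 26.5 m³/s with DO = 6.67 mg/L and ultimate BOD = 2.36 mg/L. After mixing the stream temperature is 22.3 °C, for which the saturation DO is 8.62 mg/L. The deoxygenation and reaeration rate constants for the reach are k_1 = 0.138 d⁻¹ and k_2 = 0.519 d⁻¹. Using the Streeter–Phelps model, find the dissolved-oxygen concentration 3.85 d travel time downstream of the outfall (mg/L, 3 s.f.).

Mixed DO = (26.5×6.67 + 5.22×0.653)/(26.5+5.22) = 180.2/31.72 = 5.680 mg/L.
Mixed L₀ = (26.5×2.36 + 5.22×162)/(31.72) = 908.2/31.72 = 28.63 mg/L.
Initial deficit D₀ = C_s − DO₀ = 8.62 − 5.680 = 2.940 mg/L.
D(3.85) = [0.138×28.63/(0.519−0.138)](e^(−0.138×3.85) − e^(−0.519×3.85)) + 2.940 e^(−0.519×3.85)
= 10.37 × (0.5878 − 0.1356) + 2.940 × 0.1356 = 5.089 mg/L.
DO = 8.62 − 5.089 = 3.531 mg/L.

DO ≈ 3.53 mg/L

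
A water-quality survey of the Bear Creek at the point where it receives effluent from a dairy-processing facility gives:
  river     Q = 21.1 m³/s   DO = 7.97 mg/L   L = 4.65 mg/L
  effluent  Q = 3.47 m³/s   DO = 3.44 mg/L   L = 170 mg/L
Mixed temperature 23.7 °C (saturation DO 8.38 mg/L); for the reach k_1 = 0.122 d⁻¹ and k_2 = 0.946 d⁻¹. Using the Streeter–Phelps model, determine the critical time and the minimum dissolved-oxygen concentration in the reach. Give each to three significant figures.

t_c ≈ 2.13 d; minimum DO ≈ 5.60 mg/L

Mixed DO = (21.1×7.97 + 3.47×3.44)/(21.1+3.47) = 180.1/24.57 = 7.330 mg/L.
Mixed L₀ = (21.1×4.65 + 3.47×170)/(24.57) = 688.0/24.57 = 28.00 mg/L.
Initial deficit D₀ = C_s − DO₀ = 8.38 − 7.330 = 1.050 mg/L.
t_c = (1/0.8240) ln[(0.946/0.122)(1 − 1.050×0.8240/(0.122×28.00))] = 1.214 × ln(5.791) = 2.131 d.
D_c = (0.122/0.946) × 28.00 × e^(−0.122×2.131) = 0.1290 × 28.00 × 0.7710 = 2.784 mg/L.
Minimum DO = 8.38 − 2.784 = 5.596 mg/L.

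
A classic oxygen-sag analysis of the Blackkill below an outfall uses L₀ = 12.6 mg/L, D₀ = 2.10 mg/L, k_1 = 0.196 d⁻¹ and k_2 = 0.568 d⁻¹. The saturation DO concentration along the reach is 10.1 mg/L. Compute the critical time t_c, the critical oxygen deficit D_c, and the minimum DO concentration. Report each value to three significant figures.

With k_2/k_1 = 2.898 and 1 − D₀(k_2−k_1)/(k_1 L₀) = 0.6837,
t_c = ln(2.898 × 0.6837) / (0.568 − 0.196) = ln(1.981) / 0.3720 = 0.6837/0.3720 = 1.838 d.
D_c = (k_1/k_2) L₀ e^(−k_1 t_c) = (0.196/0.568) × 12.6 × e^(−0.196×1.838) = 0.3451 × 12.6 × 0.6975 = 3.033 mg/L.
Minimum DO = C_s − D_c = 10.1 − 3.033 = 7.067 mg/L.

t_c ≈ 1.84 d; D_c ≈ 3.03 mg/L; min DO ≈ 7.07 mg/L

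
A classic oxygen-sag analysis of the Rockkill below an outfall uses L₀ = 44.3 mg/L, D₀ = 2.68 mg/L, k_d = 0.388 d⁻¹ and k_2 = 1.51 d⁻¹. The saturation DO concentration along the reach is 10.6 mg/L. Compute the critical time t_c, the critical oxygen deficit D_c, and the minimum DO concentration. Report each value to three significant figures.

t_c ≈ 1.04 d; D_c ≈ 7.60 mg/L; min DO ≈ 3.00 mg/L

With k_2/k_d = 3.892 and 1 − D₀(k_2−k_d)/(k_d L₀) = 0.8251,
t_c = ln(3.892 × 0.8251) / (1.51 − 0.388) = ln(3.211) / 1.122 = 1.167/1.122 = 1.040 d.
D_c = (k_d/k_2) L₀ e^(−k_d t_c) = (0.388/1.51) × 44.3 × e^(−0.388×1.040) = 0.2570 × 44.3 × 0.6680 = 7.604 mg/L.
Minimum DO = C_s − D_c = 10.6 − 7.604 = 2.996 mg/L.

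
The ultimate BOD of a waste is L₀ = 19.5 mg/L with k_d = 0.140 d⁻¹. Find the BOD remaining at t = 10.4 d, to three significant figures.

L ≈ 4.55 mg/L

L_t = L₀ e^(−k_d t) = 19.5 × e^(−0.140×10.4) = 19.5 × 0.2332 = 4.547 mg/L.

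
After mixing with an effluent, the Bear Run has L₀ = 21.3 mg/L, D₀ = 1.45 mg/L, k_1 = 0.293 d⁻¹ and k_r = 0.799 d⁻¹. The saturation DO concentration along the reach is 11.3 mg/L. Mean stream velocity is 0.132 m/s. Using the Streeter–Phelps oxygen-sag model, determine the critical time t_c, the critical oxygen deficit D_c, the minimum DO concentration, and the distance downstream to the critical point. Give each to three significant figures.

At the critical point dD/dt = 0, so k_1 L₀ e^(−k_1 t) = k_r D. Substituting D(t) from the Streeter–Phelps equation and solving for t gives
t_c = ln[(k_r/k_1)(1 − D₀(k_r−k_1)/(k_1 L₀))] / (k_r−k_1).
Here k_r−k_1 = 0.5060 d⁻¹ and 1 − D₀(k_r−k_1)/(k_1 L₀) = 1 − 1.45×0.5060/(0.293×21.3) = 0.8824, so
t_c = ln(2.727 × 0.8824) / 0.5060 = 0.8781 / 0.5060 = 1.735 d.
D_c = (k_1/k_r) L₀ e^(−k_1 t_c) = (0.293/0.799) × 21.3 × e^(−0.293×1.735) = 0.3667 × 21.3 × 0.6014 = 4.698 mg/L.
Minimum DO = C_s − D_c = 11.3 − 4.698 = 6.602 mg/L.
x_c = v t_c = 0.132 m/s × 1.735 d × 86400 s/d = 19790 m ≈ 19.8 km.

t_c ≈ 1.74 d; D_c ≈ 4.70 mg/L; min DO ≈ 6.60 mg/L; x_c ≈ 19.8 km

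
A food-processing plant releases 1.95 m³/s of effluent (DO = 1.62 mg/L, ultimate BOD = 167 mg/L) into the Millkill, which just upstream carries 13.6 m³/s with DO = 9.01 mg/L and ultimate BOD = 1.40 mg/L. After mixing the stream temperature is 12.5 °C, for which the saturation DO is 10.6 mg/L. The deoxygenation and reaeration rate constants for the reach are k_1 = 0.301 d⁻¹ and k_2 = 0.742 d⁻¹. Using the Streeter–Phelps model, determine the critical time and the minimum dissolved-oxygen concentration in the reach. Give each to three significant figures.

t_c ≈ 1.63 d; minimum DO ≈ 5.10 mg/L

Mixed DO = (13.6×9.01 + 1.95×1.62)/(13.6+1.95) = 125.7/15.55 = 8.083 mg/L.
Mixed L₀ = (13.6×1.40 + 1.95×167)/(15.55) = 344.7/15.55 = 22.17 mg/L.
Initial deficit D₀ = C_s − DO₀ = 10.6 − 8.083 = 2.517 mg/L.
t_c = (1/0.4410) ln[(0.742/0.301)(1 − 2.517×0.4410/(0.301×22.17))] = 2.268 × ln(2.055) = 1.633 d.
D_c = (0.301/0.742) × 22.17 × e^(−0.301×1.633) = 0.4057 × 22.17 × 0.6116 = 5.500 mg/L.
Minimum DO = 10.6 − 5.500 = 5.100 mg/L.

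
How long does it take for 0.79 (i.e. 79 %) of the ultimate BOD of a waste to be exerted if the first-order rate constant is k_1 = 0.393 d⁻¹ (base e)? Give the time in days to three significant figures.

y/L₀ = 1 − e^(−k_1 t) = 0.79 ⇒ e^(−k_1 t) = 0.210
t = −ln(0.210) / 0.393 = 1.561 / 0.393 = 3.971 d.

t ≈ 3.97 d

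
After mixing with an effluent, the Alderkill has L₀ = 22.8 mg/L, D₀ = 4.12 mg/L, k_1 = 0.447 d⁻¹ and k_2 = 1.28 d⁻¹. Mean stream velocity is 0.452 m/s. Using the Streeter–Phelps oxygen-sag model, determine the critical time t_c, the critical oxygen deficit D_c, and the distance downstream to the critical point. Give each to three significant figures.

t_c ≈ 0.770 d; D_c ≈ 5.64 mg/L; x_c ≈ 30.1 km

With k_2/k_1 = 2.864 and 1 − D₀(k_2−k_1)/(k_1 L₀) = 0.6633,
t_c = ln(2.864 × 0.6633) / (1.28 − 0.447) = ln(1.899) / 0.8330 = 0.6415/0.8330 = 0.7701 d.
D_c = (k_1/k_2) L₀ e^(−k_1 t_c) = (0.447/1.28) × 22.8 × e^(−0.447×0.7701) = 0.3492 × 22.8 × 0.7088 = 5.643 mg/L.
x_c = v t_c = 0.452 m/s × 0.7701 d × 86400 s/d = 30070 m ≈ 30.1 km.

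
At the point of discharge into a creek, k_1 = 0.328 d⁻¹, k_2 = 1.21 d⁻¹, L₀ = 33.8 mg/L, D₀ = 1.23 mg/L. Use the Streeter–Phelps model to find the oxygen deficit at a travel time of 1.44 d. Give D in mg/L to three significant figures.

k_1 L₀/(k_2−k_1) = 0.328×33.8/(1.21−0.328) = 11.09/0.8820 = 12.57 mg/L.
e^(−k_1 t) = e^(−0.328×1.440) = 0.6236; e^(−k_2 t) = e^(−1.21×1.440) = 0.1751.
D = 12.57 × (0.6236 − 0.1751) + 1.23 × 0.1751 = 5.637 + 0.2154 = 5.852 mg/L.

D ≈ 5.85 mg/L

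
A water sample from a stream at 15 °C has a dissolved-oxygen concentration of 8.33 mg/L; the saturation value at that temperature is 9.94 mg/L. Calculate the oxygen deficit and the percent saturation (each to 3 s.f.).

D = C_s − C = 9.94 − 8.33 = 1.61 mg/L.
% saturation = 8.33/9.94 × 100 = 83.8 %.

D ≈ 1.61 mg/L; 83.8 % saturation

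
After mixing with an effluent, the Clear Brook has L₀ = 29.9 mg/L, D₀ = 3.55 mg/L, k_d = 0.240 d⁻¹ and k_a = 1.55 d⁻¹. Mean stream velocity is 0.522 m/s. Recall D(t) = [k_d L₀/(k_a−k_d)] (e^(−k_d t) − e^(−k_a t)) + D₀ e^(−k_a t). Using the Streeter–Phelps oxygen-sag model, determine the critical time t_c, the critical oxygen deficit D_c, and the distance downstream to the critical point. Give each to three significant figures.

At the critical point dD/dt = 0, so k_d L₀ e^(−k_d t) = k_a D. Substituting D(t) from the Streeter–Phelps equation and solving for t gives
t_c = ln[(k_a/k_d)(1 − D₀(k_a−k_d)/(k_d L₀))] / (k_a−k_d).
Here k_a−k_d = 1.310 d⁻¹ and 1 − D₀(k_a−k_d)/(k_d L₀) = 1 − 3.55×1.310/(0.240×29.9) = 0.3519, so
t_c = ln(6.458 × 0.3519) / 1.310 = 0.8211 / 1.310 = 0.6268 d.
L(t_c) = L₀ e^(−k_d t_c) = 29.9 × 0.8603 = 25.72 mg/L, and at the critical point k_a D_c = k_d L, so D_c = (0.240/1.55) × 25.72 = 3.983 mg/L.
x_c = v t_c = 0.522 m/s × 0.6268 d × 86400 s/d = 28270 m ≈ 28.3 km.

t_c ≈ 0.627 d; D_c ≈ 3.98 mg/L; x_c ≈ 28.3 km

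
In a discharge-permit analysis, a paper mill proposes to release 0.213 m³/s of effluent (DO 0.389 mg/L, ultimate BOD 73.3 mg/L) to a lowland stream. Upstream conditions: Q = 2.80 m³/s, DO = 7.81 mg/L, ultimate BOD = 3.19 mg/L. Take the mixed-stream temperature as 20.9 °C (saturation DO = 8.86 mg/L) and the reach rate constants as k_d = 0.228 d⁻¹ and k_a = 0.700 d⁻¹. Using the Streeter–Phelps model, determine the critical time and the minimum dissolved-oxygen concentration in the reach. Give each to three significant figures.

t_c ≈ 1.29 d; minimum DO ≈ 6.88 mg/L

Mixed DO = (2.80×7.81 + 0.213×0.389)/(2.80+0.213) = 21.95/3.013 = 7.285 mg/L.
Mixed L₀ = (2.80×3.19 + 0.213×73.3)/(3.013) = 24.54/3.013 = 8.146 mg/L.
Initial deficit D₀ = C_s − DO₀ = 8.86 − 7.285 = 1.575 mg/L.
t_c = (1/0.4720) ln[(0.700/0.228)(1 − 1.575×0.4720/(0.228×8.146))] = 2.119 × ln(1.842) = 1.294 d.
D_c = (0.228/0.700) × 8.146 × e^(−0.228×1.294) = 0.3257 × 8.146 × 0.7445 = 1.976 mg/L.
Minimum DO = 8.86 − 1.976 = 6.884 mg/L.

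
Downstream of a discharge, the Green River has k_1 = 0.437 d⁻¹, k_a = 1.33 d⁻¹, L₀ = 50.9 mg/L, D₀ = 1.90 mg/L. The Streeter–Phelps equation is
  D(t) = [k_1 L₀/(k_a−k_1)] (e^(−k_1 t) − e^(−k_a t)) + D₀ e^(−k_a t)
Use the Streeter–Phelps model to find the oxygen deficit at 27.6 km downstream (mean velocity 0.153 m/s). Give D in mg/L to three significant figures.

D ≈ 8.57 mg/L

Travel time t = x/v = 27.6 km / (0.153 m/s) = 27600 m / 0.153 m/s = 180400 s = 2.088 d.
k_1 L₀/(k_a−k_1) = 0.437×50.9/(1.33−0.437) = 22.24/0.8930 = 24.91 mg/L.
e^(−k_1 t) = e^(−0.437×2.088) = 0.4016; e^(−k_a t) = e^(−1.33×2.088) = 0.06223.
D = 24.91 × (0.4016 − 0.06223) + 1.90 × 0.06223 = 8.452 + 0.1182 = 8.570 mg/L.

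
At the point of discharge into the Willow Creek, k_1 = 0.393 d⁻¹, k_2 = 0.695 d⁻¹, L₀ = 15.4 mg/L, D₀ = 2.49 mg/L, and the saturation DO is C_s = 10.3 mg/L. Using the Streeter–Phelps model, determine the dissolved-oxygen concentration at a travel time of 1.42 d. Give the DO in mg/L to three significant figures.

DO ≈ 5.37 mg/L

k_1 L₀/(k_2−k_1) = 0.393×15.4/(0.695−0.393) = 6.052/0.3020 = 20.04 mg/L.
e^(−k_1 t) = e^(−0.393×1.420) = 0.5723; e^(−k_2 t) = e^(−0.695×1.420) = 0.3727.
D = 20.04 × (0.5723 − 0.3727) + 2.49 × 0.3727 = 4.000 + 0.9281 = 4.928 mg/L.
DO = C_s − D = 10.3 − 4.928 = 5.372 mg/L.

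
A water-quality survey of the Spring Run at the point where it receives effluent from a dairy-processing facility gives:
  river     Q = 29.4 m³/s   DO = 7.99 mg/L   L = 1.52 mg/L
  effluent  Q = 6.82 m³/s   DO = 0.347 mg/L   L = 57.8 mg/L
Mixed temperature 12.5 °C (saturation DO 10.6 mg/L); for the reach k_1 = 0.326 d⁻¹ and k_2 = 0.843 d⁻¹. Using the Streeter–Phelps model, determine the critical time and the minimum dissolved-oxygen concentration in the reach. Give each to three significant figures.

t_c ≈ 0.377 d; minimum DO ≈ 6.46 mg/L

Mixed DO = (29.4×7.99 + 6.82×0.347)/(29.4+6.82) = 237.3/36.22 = 6.551 mg/L.
Mixed L₀ = (29.4×1.52 + 6.82×57.8)/(36.22) = 438.9/36.22 = 12.12 mg/L.
Initial deficit D₀ = C_s − DO₀ = 10.6 − 6.551 = 4.049 mg/L.
t_c = (1/0.5170) ln[(0.843/0.326)(1 − 4.049×0.5170/(0.326×12.12))] = 1.934 × ln(1.216) = 0.3775 d.
D_c = (0.326/0.843) × 12.12 × e^(−0.326×0.3775) = 0.3867 × 12.12 × 0.8842 = 4.143 mg/L.
Minimum DO = 10.6 − 4.143 = 6.457 mg/L.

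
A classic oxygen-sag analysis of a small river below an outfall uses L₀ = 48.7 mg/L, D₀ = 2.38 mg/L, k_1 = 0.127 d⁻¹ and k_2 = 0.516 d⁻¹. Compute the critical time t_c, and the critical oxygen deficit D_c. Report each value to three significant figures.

At the critical point dD/dt = 0, so k_1 L₀ e^(−k_1 t) = k_2 D. Substituting D(t) from the Streeter–Phelps equation and solving for t gives
t_c = ln[(k_2/k_1)(1 − D₀(k_2−k_1)/(k_1 L₀))] / (k_2−k_1).
Here k_2−k_1 = 0.3890 d⁻¹ and 1 − D₀(k_2−k_1)/(k_1 L₀) = 1 − 2.38×0.3890/(0.127×48.7) = 0.8503, so
t_c = ln(4.063 × 0.8503) / 0.3890 = 1.240 / 0.3890 = 3.187 d.
D_c = (k_1/k_2) L₀ e^(−k_1 t_c) = (0.127/0.516) × 48.7 × e^(−0.127×3.187) = 0.2461 × 48.7 × 0.6671 = 7.996 mg/L.

t_c ≈ 3.19 d; D_c ≈ 8.00 mg/L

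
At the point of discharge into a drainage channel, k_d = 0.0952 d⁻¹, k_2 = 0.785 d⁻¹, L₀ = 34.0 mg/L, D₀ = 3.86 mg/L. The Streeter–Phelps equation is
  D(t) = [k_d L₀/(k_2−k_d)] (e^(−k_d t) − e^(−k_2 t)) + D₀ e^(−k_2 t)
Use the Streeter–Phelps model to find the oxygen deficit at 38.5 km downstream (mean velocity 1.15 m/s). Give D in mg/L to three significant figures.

D ≈ 3.91 mg/L

Travel time t = x/v = 38.5 km / (1.15 m/s) = 38500 m / 1.15 m/s = 33480 s = 0.3875 d.
k_d L₀/(k_2−k_d) = 0.0952×34.0/(0.785−0.0952) = 3.237/0.6898 = 4.692 mg/L.
e^(−k_d t) = e^(−0.0952×0.3875) = 0.9638; e^(−k_2 t) = e^(−0.785×0.3875) = 0.7377.
D = 4.692 × (0.9638 − 0.7377) + 3.86 × 0.7377 = 1.061 + 2.848 = 3.908 mg/L.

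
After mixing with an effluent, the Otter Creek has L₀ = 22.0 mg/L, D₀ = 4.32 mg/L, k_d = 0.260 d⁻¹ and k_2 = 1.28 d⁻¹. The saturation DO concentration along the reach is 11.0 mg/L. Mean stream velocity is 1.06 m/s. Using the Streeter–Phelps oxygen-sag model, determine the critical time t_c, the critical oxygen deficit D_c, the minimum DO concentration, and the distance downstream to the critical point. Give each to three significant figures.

t_c ≈ 0.120 d; D_c ≈ 4.33 mg/L; min DO ≈ 6.67 mg/L; x_c ≈ 11.0 km

At the critical point dD/dt = 0, so k_d L₀ e^(−k_d t) = k_2 D. Substituting D(t) from the Streeter–Phelps equation and solving for t gives
t_c = ln[(k_2/k_d)(1 − D₀(k_2−k_d)/(k_d L₀))] / (k_2−k_d).
Here k_2−k_d = 1.020 d⁻¹ and 1 − D₀(k_2−k_d)/(k_d L₀) = 1 − 4.32×1.020/(0.260×22.0) = 0.2297, so
t_c = ln(4.923 × 0.2297) / 1.020 = 0.1227 / 1.020 = 0.1203 d.
D_c = (k_d/k_2) L₀ e^(−k_d t_c) = (0.260/1.28) × 22.0 × e^(−0.260×0.1203) = 0.2031 × 22.0 × 0.9692 = 4.331 mg/L.
Minimum DO = C_s − D_c = 11.0 − 4.331 = 6.669 mg/L.
x_c = v t_c = 1.06 m/s × 0.1203 d × 86400 s/d = 11020 m ≈ 11.0 km.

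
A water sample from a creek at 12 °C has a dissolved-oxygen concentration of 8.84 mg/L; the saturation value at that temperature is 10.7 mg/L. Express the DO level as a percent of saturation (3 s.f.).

% saturation = C/C_s × 100 = 8.84/10.7 × 100 = 82.6 %.

82.6 % saturation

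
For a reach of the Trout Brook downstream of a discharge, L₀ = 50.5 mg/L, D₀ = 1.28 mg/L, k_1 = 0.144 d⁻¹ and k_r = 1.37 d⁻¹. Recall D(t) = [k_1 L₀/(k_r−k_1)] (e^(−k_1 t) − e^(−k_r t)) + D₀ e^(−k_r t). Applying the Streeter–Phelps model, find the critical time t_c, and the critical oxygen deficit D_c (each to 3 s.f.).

t_c ≈ 1.64 d; D_c ≈ 4.19 mg/L

With k_r/k_1 = 9.514 and 1 − D₀(k_r−k_1)/(k_1 L₀) = 0.7842,
t_c = ln(9.514 × 0.7842) / (1.37 − 0.144) = ln(7.461) / 1.226 = 2.010/1.226 = 1.639 d.
D_c = (k_1/k_r) L₀ e^(−k_1 t_c) = (0.144/1.37) × 50.5 × e^(−0.144×1.639) = 0.1051 × 50.5 × 0.7897 = 4.192 mg/L.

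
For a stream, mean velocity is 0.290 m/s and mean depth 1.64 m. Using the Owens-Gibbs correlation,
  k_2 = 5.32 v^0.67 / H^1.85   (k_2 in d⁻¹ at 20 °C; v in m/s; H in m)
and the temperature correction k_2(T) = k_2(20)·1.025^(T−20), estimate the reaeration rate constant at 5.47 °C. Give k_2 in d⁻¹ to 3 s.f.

k_2 ≈ 0.649 d⁻¹

k_2(20) = 5.32 × 0.290^0.67 / 1.64^1.85 = 5.32 × 0.4363 / 2.497 = 0.9295 d⁻¹.
k_2(5.47) = 0.9295 × 1.025^(5.47−20) = 0.9295 × 0.6985 = 0.6493 d⁻¹.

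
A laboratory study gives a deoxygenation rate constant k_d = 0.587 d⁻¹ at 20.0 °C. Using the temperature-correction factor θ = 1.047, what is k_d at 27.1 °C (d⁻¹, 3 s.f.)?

k_d ≈ 0.813 d⁻¹

k_d(T₂) = k_d(T₁) · θ^(T₂−T₁) = 0.587 × 1.047^(27.1−20.0)
= 0.587 × 1.047^7.10 = 0.587 × 1.386 = 0.8133 d⁻¹.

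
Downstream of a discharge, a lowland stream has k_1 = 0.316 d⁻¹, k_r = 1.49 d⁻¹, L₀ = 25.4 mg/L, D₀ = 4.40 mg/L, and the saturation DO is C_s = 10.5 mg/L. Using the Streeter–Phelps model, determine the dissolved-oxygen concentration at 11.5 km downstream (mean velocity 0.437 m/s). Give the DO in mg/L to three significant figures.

Travel time t = x/v = 11.5 km / (0.437 m/s) = 11500 m / 0.437 m/s = 26320 s = 0.3046 d.
k_1 L₀/(k_r−k_1) = 0.316×25.4/(1.49−0.316) = 8.026/1.174 = 6.837 mg/L.
e^(−k_1 t) = e^(−0.316×0.3046) = 0.9082; e^(−k_r t) = e^(−1.49×0.3046) = 0.6352.
D = 6.837 × (0.9082 − 0.6352) + 4.40 × 0.6352 = 1.867 + 2.795 = 4.662 mg/L.
DO = C_s − D = 10.5 − 4.662 = 5.838 mg/L.

DO ≈ 5.84 mg/L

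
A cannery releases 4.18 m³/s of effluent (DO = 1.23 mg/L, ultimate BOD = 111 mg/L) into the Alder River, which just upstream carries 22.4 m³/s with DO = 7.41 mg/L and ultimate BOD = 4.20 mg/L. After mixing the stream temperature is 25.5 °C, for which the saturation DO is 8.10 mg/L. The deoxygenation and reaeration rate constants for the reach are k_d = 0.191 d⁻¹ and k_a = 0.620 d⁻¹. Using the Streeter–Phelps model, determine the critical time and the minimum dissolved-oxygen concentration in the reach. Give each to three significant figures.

t_c ≈ 2.29 d; minimum DO ≈ 3.92 mg/L

Mixed DO = (22.4×7.41 + 4.18×1.23)/(22.4+4.18) = 171.1/26.58 = 6.438 mg/L.
Mixed L₀ = (22.4×4.20 + 4.18×111)/(26.58) = 558.1/26.58 = 21.00 mg/L.
Initial deficit D₀ = C_s − DO₀ = 8.10 − 6.438 = 1.662 mg/L.
t_c = (1/0.4290) ln[(0.620/0.191)(1 − 1.662×0.4290/(0.191×21.00))] = 2.331 × ln(2.669) = 2.288 d.
D_c = (0.191/0.620) × 21.00 × e^(−0.191×2.288) = 0.3081 × 21.00 × 0.6459 = 4.178 mg/L.
Minimum DO = 8.10 − 4.178 = 3.922 mg/L.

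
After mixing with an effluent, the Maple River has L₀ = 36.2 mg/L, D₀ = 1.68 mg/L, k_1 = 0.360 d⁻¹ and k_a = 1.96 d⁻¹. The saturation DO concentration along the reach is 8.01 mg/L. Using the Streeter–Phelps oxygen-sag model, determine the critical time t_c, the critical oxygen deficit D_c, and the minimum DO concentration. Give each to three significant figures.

t_c ≈ 0.915 d; D_c ≈ 4.78 mg/L; min DO ≈ 3.23 mg/L

With k_a/k_1 = 5.444 and 1 − D₀(k_a−k_1)/(k_1 L₀) = 0.7937,
t_c = ln(5.444 × 0.7937) / (1.96 − 0.360) = ln(4.321) / 1.600 = 1.464/1.600 = 0.9147 d.
L(t_c) = L₀ e^(−k_1 t_c) = 36.2 × 0.7194 = 26.04 mg/L, and at the critical point k_a D_c = k_1 L, so D_c = (0.360/1.96) × 26.04 = 4.783 mg/L.
Minimum DO = C_s − D_c = 8.01 − 4.783 = 3.227 mg/L.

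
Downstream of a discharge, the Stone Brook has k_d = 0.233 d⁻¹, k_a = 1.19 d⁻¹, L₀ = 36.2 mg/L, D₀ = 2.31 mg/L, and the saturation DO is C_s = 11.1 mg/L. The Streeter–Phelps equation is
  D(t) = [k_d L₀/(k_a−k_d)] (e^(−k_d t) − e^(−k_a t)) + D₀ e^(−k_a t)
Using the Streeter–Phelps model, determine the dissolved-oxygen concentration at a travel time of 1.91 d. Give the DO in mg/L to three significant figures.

k_d L₀/(k_a−k_d) = 0.233×36.2/(1.19−0.233) = 8.435/0.9570 = 8.814 mg/L.
e^(−k_d t) = e^(−0.233×1.910) = 0.6408; e^(−k_a t) = e^(−1.19×1.910) = 0.1030.
D = 8.814 × (0.6408 − 0.1030) + 2.31 × 0.1030 = 4.740 + 0.2380 = 4.978 mg/L.
DO = C_s − D = 11.1 − 4.978 = 6.122 mg/L.

DO ≈ 6.12 mg/L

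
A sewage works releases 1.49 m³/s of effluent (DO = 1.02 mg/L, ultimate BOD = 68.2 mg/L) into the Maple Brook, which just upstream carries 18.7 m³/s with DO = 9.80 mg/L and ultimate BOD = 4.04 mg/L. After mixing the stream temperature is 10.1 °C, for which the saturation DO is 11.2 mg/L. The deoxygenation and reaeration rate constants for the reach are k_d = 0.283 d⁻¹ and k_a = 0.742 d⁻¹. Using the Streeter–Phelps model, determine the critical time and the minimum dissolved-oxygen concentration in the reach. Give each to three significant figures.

t_c ≈ 1.06 d; minimum DO ≈ 8.72 mg/L

Mixed DO = (18.7×9.80 + 1.49×1.02)/(18.7+1.49) = 184.8/20.19 = 9.152 mg/L.
Mixed L₀ = (18.7×4.04 + 1.49×68.2)/(20.19) = 177.2/20.19 = 8.775 mg/L.
Initial deficit D₀ = C_s − DO₀ = 11.2 − 9.152 = 2.048 mg/L.
t_c = (1/0.4590) ln[(0.742/0.283)(1 − 2.048×0.4590/(0.283×8.775))] = 2.179 × ln(1.629) = 1.064 d.
D_c = (0.283/0.742) × 8.775 × e^(−0.283×1.064) = 0.3814 × 8.775 × 0.7401 = 2.477 mg/L.
Minimum DO = 11.2 − 2.477 = 8.723 mg/L.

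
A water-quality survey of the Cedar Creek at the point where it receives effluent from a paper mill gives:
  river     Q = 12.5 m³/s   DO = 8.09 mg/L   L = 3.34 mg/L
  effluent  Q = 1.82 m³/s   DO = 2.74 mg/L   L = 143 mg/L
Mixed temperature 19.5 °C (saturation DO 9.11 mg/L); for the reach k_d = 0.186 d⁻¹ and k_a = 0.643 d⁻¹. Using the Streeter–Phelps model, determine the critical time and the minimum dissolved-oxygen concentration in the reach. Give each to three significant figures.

Mixed DO = (12.5×8.09 + 1.82×2.74)/(12.5+1.82) = 106.1/14.32 = 7.410 mg/L.
Mixed L₀ = (12.5×3.34 + 1.82×143)/(14.32) = 302.0/14.32 = 21.09 mg/L.
Initial deficit D₀ = C_s − DO₀ = 9.11 − 7.410 = 1.700 mg/L.
t_c = (1/0.4570) ln[(0.643/0.186)(1 − 1.700×0.4570/(0.186×21.09))] = 2.188 × ln(2.772) = 2.231 d.
D_c = (0.186/0.643) × 21.09 × e^(−0.186×2.231) = 0.2893 × 21.09 × 0.6603 = 4.028 mg/L.
Minimum DO = 9.11 − 4.028 = 5.082 mg/L.

t_c ≈ 2.23 d; minimum DO ≈ 5.08 mg/L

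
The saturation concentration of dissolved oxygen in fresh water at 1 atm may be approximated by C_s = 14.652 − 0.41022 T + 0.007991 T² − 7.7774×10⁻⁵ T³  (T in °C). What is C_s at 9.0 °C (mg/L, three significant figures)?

C_s ≈ 11.6 mg/L

C_s = 14.652 − 0.41022×9.0 + 0.007991×9.0² − 7.7774×10⁻⁵×9.0³ = 11.55 mg/L.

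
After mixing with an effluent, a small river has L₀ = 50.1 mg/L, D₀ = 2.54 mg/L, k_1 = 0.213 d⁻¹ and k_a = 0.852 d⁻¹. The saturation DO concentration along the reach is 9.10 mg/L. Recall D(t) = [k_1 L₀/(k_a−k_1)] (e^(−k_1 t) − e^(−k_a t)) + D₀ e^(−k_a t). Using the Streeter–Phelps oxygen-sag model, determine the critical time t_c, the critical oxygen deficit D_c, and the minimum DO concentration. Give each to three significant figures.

t_c ≈ 1.91 d; D_c ≈ 8.34 mg/L; min DO ≈ 0.764 mg/L

With k_a/k_1 = 4.000 and 1 − D₀(k_a−k_1)/(k_1 L₀) = 0.8479,
t_c = ln(4.000 × 0.8479) / (0.852 − 0.213) = ln(3.392) / 0.6390 = 1.221/0.6390 = 1.911 d.
L(t_c) = L₀ e^(−k_1 t_c) = 50.1 × 0.6656 = 33.35 mg/L, and at the critical point k_a D_c = k_1 L, so D_c = (0.213/0.852) × 33.35 = 8.336 mg/L.
Minimum DO = C_s − D_c = 9.10 − 8.336 = 0.7637 mg/L.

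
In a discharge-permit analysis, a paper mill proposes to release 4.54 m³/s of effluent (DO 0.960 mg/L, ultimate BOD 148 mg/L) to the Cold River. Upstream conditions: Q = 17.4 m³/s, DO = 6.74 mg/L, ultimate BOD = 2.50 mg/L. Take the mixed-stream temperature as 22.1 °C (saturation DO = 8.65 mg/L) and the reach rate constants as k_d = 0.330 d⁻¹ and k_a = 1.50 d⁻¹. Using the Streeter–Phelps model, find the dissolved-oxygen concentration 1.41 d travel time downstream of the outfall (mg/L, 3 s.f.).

Mixed DO = (17.4×6.74 + 4.54×0.960)/(17.4+4.54) = 121.6/21.94 = 5.544 mg/L.
Mixed L₀ = (17.4×2.50 + 4.54×148)/(21.94) = 715.4/21.94 = 32.61 mg/L.
Initial deficit D₀ = C_s − DO₀ = 8.65 − 5.544 = 3.106 mg/L.
D(1.41) = [0.330×32.61/(1.50−0.330)](e^(−0.330×1.41) − e^(−1.50×1.41)) + 3.106 e^(−1.50×1.41)
= 9.197 × (0.6279 − 0.1206) + 3.106 × 0.1206 = 5.041 mg/L.
DO = 8.65 − 5.041 = 3.609 mg/L.

DO ≈ 3.61 mg/L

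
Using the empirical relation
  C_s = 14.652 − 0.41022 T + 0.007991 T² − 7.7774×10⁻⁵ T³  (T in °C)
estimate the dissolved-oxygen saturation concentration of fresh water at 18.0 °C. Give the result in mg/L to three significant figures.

C_s = 14.652 − 0.41022×18.0 + 0.007991×18.0² − 7.7774×10⁻⁵×18.0³ = 9.404 mg/L.

C_s ≈ 9.40 mg/L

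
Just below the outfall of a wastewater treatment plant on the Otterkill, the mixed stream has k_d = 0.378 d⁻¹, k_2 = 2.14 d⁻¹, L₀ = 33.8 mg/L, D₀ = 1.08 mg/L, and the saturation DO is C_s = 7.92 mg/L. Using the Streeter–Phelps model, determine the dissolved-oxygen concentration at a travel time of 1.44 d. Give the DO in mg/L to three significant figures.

DO ≈ 4.00 mg/L

k_d L₀/(k_2−k_d) = 0.378×33.8/(2.14−0.378) = 12.78/1.762 = 7.251 mg/L.
e^(−k_d t) = e^(−0.378×1.440) = 0.5802; e^(−k_2 t) = e^(−2.14×1.440) = 0.04589.
D = 7.251 × (0.5802 − 0.04589) + 1.08 × 0.04589 = 3.875 + 0.04956 = 3.924 mg/L.
DO = C_s − D = 7.92 − 3.924 = 3.996 mg/L.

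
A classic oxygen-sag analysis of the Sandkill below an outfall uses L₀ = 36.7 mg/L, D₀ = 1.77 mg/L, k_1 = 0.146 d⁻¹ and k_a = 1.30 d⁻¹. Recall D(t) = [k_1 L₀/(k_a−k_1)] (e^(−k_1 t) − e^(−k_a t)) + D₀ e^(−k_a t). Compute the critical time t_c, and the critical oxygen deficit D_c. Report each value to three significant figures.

t_c ≈ 1.48 d; D_c ≈ 3.32 mg/L

At the critical point dD/dt = 0, so k_1 L₀ e^(−k_1 t) = k_a D. Substituting D(t) from the Streeter–Phelps equation and solving for t gives
t_c = ln[(k_a/k_1)(1 − D₀(k_a−k_1)/(k_1 L₀))] / (k_a−k_1).
Here k_a−k_1 = 1.154 d⁻¹ and 1 − D₀(k_a−k_1)/(k_1 L₀) = 1 − 1.77×1.154/(0.146×36.7) = 0.6188, so
t_c = ln(8.904 × 0.6188) / 1.154 = 1.707 / 1.154 = 1.479 d.
D_c = (k_1/k_a) L₀ e^(−k_1 t_c) = (0.146/1.30) × 36.7 × e^(−0.146×1.479) = 0.1123 × 36.7 × 0.8058 = 3.321 mg/L.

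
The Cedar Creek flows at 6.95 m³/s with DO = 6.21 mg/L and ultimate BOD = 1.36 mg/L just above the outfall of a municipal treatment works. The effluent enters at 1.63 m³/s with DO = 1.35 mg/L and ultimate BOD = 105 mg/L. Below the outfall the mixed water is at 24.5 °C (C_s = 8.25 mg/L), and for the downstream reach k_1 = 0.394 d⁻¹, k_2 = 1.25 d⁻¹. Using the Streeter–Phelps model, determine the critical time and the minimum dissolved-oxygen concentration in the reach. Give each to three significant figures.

t_c ≈ 0.922 d; minimum DO ≈ 3.64 mg/L

Mixed DO = (6.95×6.21 + 1.63×1.35)/(6.95+1.63) = 45.36/8.580 = 5.287 mg/L.
Mixed L₀ = (6.95×1.36 + 1.63×105)/(8.580) = 180.6/8.580 = 21.05 mg/L.
Initial deficit D₀ = C_s − DO₀ = 8.25 − 5.287 = 2.963 mg/L.
t_c = (1/0.8560) ln[(1.25/0.394)(1 − 2.963×0.8560/(0.394×21.05))] = 1.168 × ln(2.202) = 0.9223 d.
D_c = (0.394/1.25) × 21.05 × e^(−0.394×0.9223) = 0.3152 × 21.05 × 0.6953 = 4.613 mg/L.
Minimum DO = 8.25 − 4.613 = 3.637 mg/L.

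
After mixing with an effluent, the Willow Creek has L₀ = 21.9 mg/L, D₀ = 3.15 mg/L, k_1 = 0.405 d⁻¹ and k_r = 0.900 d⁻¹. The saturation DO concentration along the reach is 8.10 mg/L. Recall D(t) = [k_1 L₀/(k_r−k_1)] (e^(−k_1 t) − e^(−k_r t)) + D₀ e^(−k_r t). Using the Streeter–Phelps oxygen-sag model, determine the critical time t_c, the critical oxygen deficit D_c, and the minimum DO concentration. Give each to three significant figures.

With k_r/k_1 = 2.222 and 1 − D₀(k_r−k_1)/(k_1 L₀) = 0.8242,
t_c = ln(2.222 × 0.8242) / (0.900 − 0.405) = ln(1.832) / 0.4950 = 0.6052/0.4950 = 1.223 d.
L(t_c) = L₀ e^(−k_1 t_c) = 21.9 × 0.6095 = 13.35 mg/L, and at the critical point k_r D_c = k_1 L, so D_c = (0.405/0.900) × 13.35 = 6.007 mg/L.
Minimum DO = C_s − D_c = 8.10 − 6.007 = 2.093 mg/L.

t_c ≈ 1.22 d; D_c ≈ 6.01 mg/L; min DO ≈ 2.09 mg/L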